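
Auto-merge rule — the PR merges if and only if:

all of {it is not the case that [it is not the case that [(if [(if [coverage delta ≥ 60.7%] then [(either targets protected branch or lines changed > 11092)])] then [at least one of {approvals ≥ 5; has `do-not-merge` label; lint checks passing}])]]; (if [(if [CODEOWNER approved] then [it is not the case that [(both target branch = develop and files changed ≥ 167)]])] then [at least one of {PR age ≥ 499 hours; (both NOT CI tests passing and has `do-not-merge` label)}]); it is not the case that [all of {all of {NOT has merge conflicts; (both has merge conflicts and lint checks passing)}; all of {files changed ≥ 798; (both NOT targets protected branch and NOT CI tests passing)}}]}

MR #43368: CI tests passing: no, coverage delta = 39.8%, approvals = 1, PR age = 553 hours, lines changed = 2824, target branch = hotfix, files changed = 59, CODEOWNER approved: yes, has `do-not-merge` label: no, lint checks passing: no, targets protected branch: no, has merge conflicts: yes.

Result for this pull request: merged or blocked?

Atomic conditions:
  coverage delta ≥ 60.7%: 39.8 ≥ 60.7 is false
  targets protected branch: no → false
  lines changed > 11092: 2824 > 11092 is false
  approvals ≥ 5: 1 ≥ 5 is false
  has `do-not-merge` label: no → false
  lint checks passing: no → false
  CODEOWNER approved: yes → true
  target branch = develop: hotfix == develop is false
  files changed ≥ 167: 59 ≥ 167 is false
  PR age ≥ 499 hours: 553 ≥ 499 is true
  NOT CI tests passing: no → true
  NOT has merge conflicts: yes → false
  has merge conflicts: yes → true
  files changed ≥ 798: 59 ≥ 798 is false
  NOT targets protected branch: no → true
Combine:
[1.1.1.1.2] false OR false = false
[1.1.1.1] false → false (antecedent false ⇒ implication holds) = true
[1.1.1.2] false OR false OR false = false
[1.1.1] true → false = false
[1.1] NOT false = true
[1] NOT true = false
[2.1.2.1] false AND false = false
[2.1.2] NOT false = true
[2.1] true → true = true
[2.2.2] true AND false = false
[2.2] true OR false = true
[2] true → true = true
[3.1.1.2] true AND false = false
[3.1.1] false AND false = false
[3.1.2.2] true AND true = true
[3.1.2] false AND true = false
[3.1] false AND false = false
[3] NOT false = true
[root] false AND true AND true = false
Overall: false → blocked

Blocked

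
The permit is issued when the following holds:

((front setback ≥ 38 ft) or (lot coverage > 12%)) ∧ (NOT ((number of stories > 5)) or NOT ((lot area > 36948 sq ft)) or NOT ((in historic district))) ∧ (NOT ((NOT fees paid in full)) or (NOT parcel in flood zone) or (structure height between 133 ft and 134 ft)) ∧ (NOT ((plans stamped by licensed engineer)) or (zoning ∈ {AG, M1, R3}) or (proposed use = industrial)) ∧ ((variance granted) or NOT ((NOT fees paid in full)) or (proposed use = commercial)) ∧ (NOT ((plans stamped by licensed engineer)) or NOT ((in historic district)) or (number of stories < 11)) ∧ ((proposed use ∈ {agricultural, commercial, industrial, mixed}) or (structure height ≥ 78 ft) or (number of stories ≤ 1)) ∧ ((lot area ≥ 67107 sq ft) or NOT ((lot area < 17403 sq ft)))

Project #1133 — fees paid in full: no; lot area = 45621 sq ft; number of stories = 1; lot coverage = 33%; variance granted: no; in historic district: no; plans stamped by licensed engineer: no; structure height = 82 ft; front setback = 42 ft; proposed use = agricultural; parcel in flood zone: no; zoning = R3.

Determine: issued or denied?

Atomic conditions:
  front setback ≥ 38 ft: 42 ≥ 38 is true
  lot coverage > 12%: 33 > 12 is true
  number of stories > 5: 1 > 5 is false
  lot area > 36948 sq ft: 45621 > 36948 is true
  in historic district: no → false
  NOT fees paid in full: no → true
  NOT parcel in flood zone: no → true
  structure height between 133 ft and 134 ft: 82 in [133, 134] is false
  plans stamped by licensed engineer: no → false
  zoning ∈ {AG, M1, R3}: R3 is in the set → true
  proposed use = industrial: agricultural == industrial is false
  variance granted: no → false
  proposed use = commercial: agricultural == commercial is false
  number of stories < 11: 1 < 11 is true
  proposed use ∈ {agricultural, commercial, industrial, mixed}: agricultural is in the set → true
  structure height ≥ 78 ft: 82 ≥ 78 is true
  number of stories ≤ 1: 1 ≤ 1 is true
  lot area ≥ 67107 sq ft: 45621 ≥ 67107 is false
  lot area < 17403 sq ft: 45621 < 17403 is false
Combine:
[1] true OR true = true
[2.1] NOT false = true
[2.2] NOT true = false
[2.3] NOT false = true
[2] true OR false OR true = true
[3.1] NOT true = false
[3] false OR true OR false = true
[4.1] NOT false = true
[4] true OR true OR false = true
[5.2] NOT true = false
[5] false OR false OR false = false
[6.1] NOT false = true
[6.2] NOT false = true
[6] true OR true OR true = true
[7] true OR true OR true = true
[8.2] NOT false = true
[8] false OR true = true
[root] true AND true AND true AND true AND false AND true AND true AND true = false
Overall: false → denied

Denied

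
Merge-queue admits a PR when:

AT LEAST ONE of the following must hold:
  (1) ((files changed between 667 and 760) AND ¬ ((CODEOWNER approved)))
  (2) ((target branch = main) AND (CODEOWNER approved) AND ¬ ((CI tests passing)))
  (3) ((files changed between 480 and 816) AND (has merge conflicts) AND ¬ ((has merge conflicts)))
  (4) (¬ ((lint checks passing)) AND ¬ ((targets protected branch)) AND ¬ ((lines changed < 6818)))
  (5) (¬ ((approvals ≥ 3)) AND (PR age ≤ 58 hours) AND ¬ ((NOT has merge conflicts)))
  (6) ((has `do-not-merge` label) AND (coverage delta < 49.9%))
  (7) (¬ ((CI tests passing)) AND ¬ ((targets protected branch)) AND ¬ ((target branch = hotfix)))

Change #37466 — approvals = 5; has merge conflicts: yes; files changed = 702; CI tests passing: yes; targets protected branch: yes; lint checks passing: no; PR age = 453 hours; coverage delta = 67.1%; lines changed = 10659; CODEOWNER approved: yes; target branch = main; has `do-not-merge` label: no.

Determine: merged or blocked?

Blocked

Atomic conditions:
  files changed between 667 and 760: 702 in [667, 760] is true
  CODEOWNER approved: yes → true
  target branch = main: main == main is true
  CI tests passing: yes → true
  files changed between 480 and 816: 702 in [480, 816] is true
  has merge conflicts: yes → true
  lint checks passing: no → false
  targets protected branch: yes → true
  lines changed < 6818: 10659 < 6818 is false
  approvals ≥ 3: 5 ≥ 3 is true
  PR age ≤ 58 hours: 453 ≤ 58 is false
  NOT has merge conflicts: yes → false
  has `do-not-merge` label: no → false
  coverage delta < 49.9%: 67.1 < 49.9 is false
  target branch = hotfix: main == hotfix is false
Combine:
[1.2] NOT true = false
[1] true AND false = false
[2.3] NOT true = false
[2] true AND true AND false = false
[3.3] NOT true = false
[3] true AND true AND false = false
[4.1] NOT false = true
[4.2] NOT true = false
[4.3] NOT false = true
[4] true AND false AND true = false
[5.1] NOT true = false
[5.3] NOT false = true
[5] false AND false AND true = false
[6] false AND false = false
[7.1] NOT true = false
[7.2] NOT true = false
[7.3] NOT false = true
[7] false AND false AND true = false
[root] false OR false OR false OR false OR false OR false OR false = false
Overall: false → blocked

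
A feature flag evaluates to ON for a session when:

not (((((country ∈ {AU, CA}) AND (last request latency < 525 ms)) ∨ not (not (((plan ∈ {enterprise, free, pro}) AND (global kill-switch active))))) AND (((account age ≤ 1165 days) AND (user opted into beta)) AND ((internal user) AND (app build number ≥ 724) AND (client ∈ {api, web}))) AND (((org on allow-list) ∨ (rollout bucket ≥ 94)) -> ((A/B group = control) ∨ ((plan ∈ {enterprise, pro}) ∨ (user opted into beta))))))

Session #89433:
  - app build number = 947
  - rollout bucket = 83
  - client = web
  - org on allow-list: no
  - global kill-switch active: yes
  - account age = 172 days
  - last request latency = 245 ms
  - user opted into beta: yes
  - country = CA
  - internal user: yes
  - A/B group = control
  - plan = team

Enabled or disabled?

Disabled

Atomic conditions:
  country ∈ {AU, CA}: CA is in the set → true
  last request latency < 525 ms: 245 < 525 is true
  plan ∈ {enterprise, free, pro}: team is not in the set → false
  global kill-switch active: yes → true
  account age ≤ 1165 days: 172 ≤ 1165 is true
  user opted into beta: yes → true
  internal user: yes → true
  app build number ≥ 724: 947 ≥ 724 is true
  client ∈ {api, web}: web is in the set → true
  org on allow-list: no → false
  rollout bucket ≥ 94: 83 ≥ 94 is false
  A/B group = control: control == control is true
  plan ∈ {enterprise, pro}: team is not in the set → false
Combine:
[1.1.1] true AND true = true
[1.1.2.1.1] false AND true = false
[1.1.2.1] NOT false = true
[1.1.2] NOT true = false
[1.1] true OR false = true
[1.2.1] true AND true = true
[1.2.2] true AND true AND true = true
[1.2] true AND true = true
[1.3.1] false OR false = false
[1.3.2.2] false OR true = true
[1.3.2] true OR true = true
[1.3] false → true (antecedent false ⇒ implication holds) = true
[1] true AND true AND true = true
[root] NOT true = false
Overall: false → disabled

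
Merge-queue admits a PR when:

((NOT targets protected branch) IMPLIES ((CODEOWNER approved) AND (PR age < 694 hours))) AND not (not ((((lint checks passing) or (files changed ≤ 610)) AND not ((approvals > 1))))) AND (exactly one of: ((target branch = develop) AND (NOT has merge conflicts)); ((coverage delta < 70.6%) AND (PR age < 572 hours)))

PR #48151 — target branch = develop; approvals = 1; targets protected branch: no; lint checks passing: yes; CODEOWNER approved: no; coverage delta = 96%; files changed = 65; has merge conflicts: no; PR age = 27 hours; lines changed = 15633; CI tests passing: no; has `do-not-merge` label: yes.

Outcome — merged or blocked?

Blocked

Atomic conditions:
  NOT targets protected branch: no → true
  CODEOWNER approved: no → false
  PR age < 694 hours: 27 < 694 is true
  lint checks passing: yes → true
  files changed ≤ 610: 65 ≤ 610 is true
  approvals > 1: 1 > 1 is false
  target branch = develop: develop == develop is true
  NOT has merge conflicts: no → true
  coverage delta < 70.6%: 96 < 70.6 is false
  PR age < 572 hours: 27 < 572 is true
Combine:
[1.2] false AND true = false
[1] true → false = false
[2.1.1.1] true OR true = true
[2.1.1.2] NOT false = true
[2.1.1] true AND true = true
[2.1] NOT true = false
[2] NOT false = true
[3.1] true AND true = true
[3.2] false AND true = false
[3] exactly-one(true, false) = true
[root] false AND true AND true = false
Overall: false → blocked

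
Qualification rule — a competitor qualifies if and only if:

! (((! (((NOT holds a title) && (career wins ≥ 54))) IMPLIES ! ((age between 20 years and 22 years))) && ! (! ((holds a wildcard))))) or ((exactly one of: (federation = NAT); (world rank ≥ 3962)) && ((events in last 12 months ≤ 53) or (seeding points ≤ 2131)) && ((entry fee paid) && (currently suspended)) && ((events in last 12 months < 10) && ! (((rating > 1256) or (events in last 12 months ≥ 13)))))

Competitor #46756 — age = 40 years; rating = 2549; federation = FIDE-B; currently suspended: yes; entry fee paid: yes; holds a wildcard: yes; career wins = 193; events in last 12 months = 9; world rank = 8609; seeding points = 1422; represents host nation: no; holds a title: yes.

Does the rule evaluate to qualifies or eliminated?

Atomic conditions:
  NOT holds a title: yes → false
  career wins ≥ 54: 193 ≥ 54 is true
  age between 20 years and 22 years: 40 in [20, 22] is false
  holds a wildcard: yes → true
  federation = NAT: FIDE-B == NAT is false
  world rank ≥ 3962: 8609 ≥ 3962 is true
  events in last 12 months ≤ 53: 9 ≤ 53 is true
  seeding points ≤ 2131: 1422 ≤ 2131 is true
  entry fee paid: yes → true
  currently suspended: yes → true
  events in last 12 months < 10: 9 < 10 is true
  rating > 1256: 2549 > 1256 is true
  events in last 12 months ≥ 13: 9 ≥ 13 is false
Combine:
[1.1.1.1.1] false AND true = false
[1.1.1.1] NOT false = true
[1.1.1.2] NOT false = true
[1.1.1] true → true = true
[1.1.2.1] NOT true = false
[1.1.2] NOT false = true
[1.1] true AND true = true
[1] NOT true = false
[2.1] exactly-one(false, true) = true
[2.2] true OR true = true
[2.3] true AND true = true
[2.4.2.1] true OR false = true
[2.4.2] NOT true = false
[2.4] true AND false = false
[2] true AND true AND true AND false = false
[root] false OR false = false
Overall: false → eliminated

Eliminated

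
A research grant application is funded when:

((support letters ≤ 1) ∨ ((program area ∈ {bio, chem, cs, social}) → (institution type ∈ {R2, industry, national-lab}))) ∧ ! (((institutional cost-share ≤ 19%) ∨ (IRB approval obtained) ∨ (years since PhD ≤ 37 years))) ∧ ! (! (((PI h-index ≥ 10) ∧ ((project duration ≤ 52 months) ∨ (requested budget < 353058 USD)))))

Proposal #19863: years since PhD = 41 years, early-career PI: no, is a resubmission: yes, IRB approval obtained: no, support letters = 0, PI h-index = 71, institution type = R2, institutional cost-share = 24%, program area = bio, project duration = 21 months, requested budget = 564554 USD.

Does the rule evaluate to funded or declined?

Funded

Atomic conditions:
  support letters ≤ 1: 0 ≤ 1 is true
  program area ∈ {bio, chem, cs, social}: bio is in the set → true
  institution type ∈ {R2, industry, national-lab}: R2 is in the set → true
  institutional cost-share ≤ 19%: 24 ≤ 19 is false
  IRB approval obtained: no → false
  years since PhD ≤ 37 years: 41 ≤ 37 is false
  PI h-index ≥ 10: 71 ≥ 10 is true
  project duration ≤ 52 months: 21 ≤ 52 is true
  requested budget < 353058 USD: 564554 < 353058 is false
Combine:
[1.2] true → true = true
[1] true OR true = true
[2.1] false OR false OR false = false
[2] NOT false = true
[3.1.1.2] true OR false = true
[3.1.1] true AND true = true
[3.1] NOT true = false
[3] NOT false = true
[root] true AND true AND true = true
Overall: true → funded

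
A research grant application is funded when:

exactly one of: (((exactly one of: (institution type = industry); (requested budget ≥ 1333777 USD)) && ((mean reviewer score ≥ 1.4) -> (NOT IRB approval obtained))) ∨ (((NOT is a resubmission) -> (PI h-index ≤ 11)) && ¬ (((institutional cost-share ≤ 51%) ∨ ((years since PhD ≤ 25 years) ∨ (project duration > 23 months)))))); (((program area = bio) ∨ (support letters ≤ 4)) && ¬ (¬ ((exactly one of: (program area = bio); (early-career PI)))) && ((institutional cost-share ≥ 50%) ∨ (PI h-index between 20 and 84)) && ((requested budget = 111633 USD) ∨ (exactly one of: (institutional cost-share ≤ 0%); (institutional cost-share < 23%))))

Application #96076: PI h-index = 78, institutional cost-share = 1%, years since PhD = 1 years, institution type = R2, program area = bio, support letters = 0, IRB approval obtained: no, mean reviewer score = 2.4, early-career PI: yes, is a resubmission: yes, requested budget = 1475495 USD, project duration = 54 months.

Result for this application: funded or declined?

Funded

Atomic conditions:
  institution type = industry: R2 == industry is false
  requested budget ≥ 1333777 USD: 1475495 ≥ 1333777 is true
  mean reviewer score ≥ 1.4: 2.4 ≥ 1.4 is true
  NOT IRB approval obtained: no → true
  NOT is a resubmission: yes → false
  PI h-index ≤ 11: 78 ≤ 11 is false
  institutional cost-share ≤ 51%: 1 ≤ 51 is true
  years since PhD ≤ 25 years: 1 ≤ 25 is true
  project duration > 23 months: 54 > 23 is true
  program area = bio: bio == bio is true
  support letters ≤ 4: 0 ≤ 4 is true
  early-career PI: yes → true
  institutional cost-share ≥ 50%: 1 ≥ 50 is false
  PI h-index between 20 and 84: 78 in [20, 84] is true
  requested budget = 111633 USD: 1475495 == 111633 is false
  institutional cost-share ≤ 0%: 1 ≤ 0 is false
  institutional cost-share < 23%: 1 < 23 is true
Combine:
[1.1.1] exactly-one(false, true) = true
[1.1.2] true → true = true
[1.1] true AND true = true
[1.2.1] false → false (antecedent false ⇒ implication holds) = true
[1.2.2.1.2] true OR true = true
[1.2.2.1] true OR true = true
[1.2.2] NOT true = false
[1.2] true AND false = false
[1] true OR false = true
[2.1] true OR true = true
[2.2.1.1] exactly-one(true, true) = false
[2.2.1] NOT false = true
[2.2] NOT true = false
[2.3] false OR true = true
[2.4.2] exactly-one(false, true) = true
[2.4] false OR true = true
[2] true AND false AND true AND true = false
[root] exactly-one(true, false) = true
Overall: true → funded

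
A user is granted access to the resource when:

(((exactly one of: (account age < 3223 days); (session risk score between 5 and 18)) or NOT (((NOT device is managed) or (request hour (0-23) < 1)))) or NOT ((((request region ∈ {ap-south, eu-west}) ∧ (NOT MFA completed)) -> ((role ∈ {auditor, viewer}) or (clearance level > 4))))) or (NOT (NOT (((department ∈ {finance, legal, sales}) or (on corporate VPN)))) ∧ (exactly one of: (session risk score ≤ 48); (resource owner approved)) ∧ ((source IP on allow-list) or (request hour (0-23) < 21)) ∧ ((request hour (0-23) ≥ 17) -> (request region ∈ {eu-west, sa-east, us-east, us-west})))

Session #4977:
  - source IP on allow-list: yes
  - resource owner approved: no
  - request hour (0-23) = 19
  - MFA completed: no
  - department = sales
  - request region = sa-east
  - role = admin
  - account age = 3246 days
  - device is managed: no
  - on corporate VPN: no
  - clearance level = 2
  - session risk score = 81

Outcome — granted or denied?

Atomic conditions:
  account age < 3223 days: 3246 < 3223 is false
  session risk score between 5 and 18: 81 in [5, 18] is false
  NOT device is managed: no → true
  request hour (0-23) < 1: 19 < 1 is false
  request region ∈ {ap-south, eu-west}: sa-east is not in the set → false
  NOT MFA completed: no → true
  role ∈ {auditor, viewer}: admin is not in the set → false
  clearance level > 4: 2 > 4 is false
  department ∈ {finance, legal, sales}: sales is in the set → true
  on corporate VPN: no → false
  session risk score ≤ 48: 81 ≤ 48 is false
  resource owner approved: no → false
  source IP on allow-list: yes → true
  request hour (0-23) < 21: 19 < 21 is true
  request hour (0-23) ≥ 17: 19 ≥ 17 is true
  request region ∈ {eu-west, sa-east, us-east, us-west}: sa-east is in the set → true
Combine:
[1.1.1] exactly-one(false, false) = false
[1.1.2.1] true OR false = true
[1.1.2] NOT true = false
[1.1] false OR false = false
[1.2.1.1] false AND true = false
[1.2.1.2] false OR false = false
[1.2.1] false → false (antecedent false ⇒ implication holds) = true
[1.2] NOT true = false
[1] false OR false = false
[2.1.1.1] true OR false = true
[2.1.1] NOT true = false
[2.1] NOT false = true
[2.2] exactly-one(false, false) = false
[2.3] true OR true = true
[2.4] true → true = true
[2] true AND false AND true AND true = false
[root] false OR false = false
Overall: false → denied

Denied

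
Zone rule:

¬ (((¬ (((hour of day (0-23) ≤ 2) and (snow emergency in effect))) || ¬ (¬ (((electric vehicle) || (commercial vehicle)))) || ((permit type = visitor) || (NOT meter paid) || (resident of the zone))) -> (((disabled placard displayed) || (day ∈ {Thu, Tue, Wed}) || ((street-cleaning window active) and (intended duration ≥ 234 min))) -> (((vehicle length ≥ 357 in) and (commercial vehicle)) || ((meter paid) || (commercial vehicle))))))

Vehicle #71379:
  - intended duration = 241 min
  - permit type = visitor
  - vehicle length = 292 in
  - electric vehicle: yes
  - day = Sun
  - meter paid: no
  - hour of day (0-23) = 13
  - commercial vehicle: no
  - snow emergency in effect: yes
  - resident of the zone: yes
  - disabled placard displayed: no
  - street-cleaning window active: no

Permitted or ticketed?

Atomic conditions:
  hour of day (0-23) ≤ 2: 13 ≤ 2 is false
  snow emergency in effect: yes → true
  electric vehicle: yes → true
  commercial vehicle: no → false
  permit type = visitor: visitor == visitor is true
  NOT meter paid: no → true
  resident of the zone: yes → true
  disabled placard displayed: no → false
  day ∈ {Thu, Tue, Wed}: Sun is not in the set → false
  street-cleaning window active: no → false
  intended duration ≥ 234 min: 241 ≥ 234 is true
  vehicle length ≥ 357 in: 292 ≥ 357 is false
  meter paid: no → false
Combine:
[1.1.1.1] false AND true = false
[1.1.1] NOT false = true
[1.1.2.1.1] true OR false = true
[1.1.2.1] NOT true = false
[1.1.2] NOT false = true
[1.1.3] true OR true OR true = true
[1.1] true OR true OR true = true
[1.2.1.3] false AND true = false
[1.2.1] false OR false OR false = false
[1.2.2.1] false AND false = false
[1.2.2.2] false OR false = false
[1.2.2] false OR false = false
[1.2] false → false (antecedent false ⇒ implication holds) = true
[1] true → true = true
[root] NOT true = false
Overall: false → ticketed

Ticketed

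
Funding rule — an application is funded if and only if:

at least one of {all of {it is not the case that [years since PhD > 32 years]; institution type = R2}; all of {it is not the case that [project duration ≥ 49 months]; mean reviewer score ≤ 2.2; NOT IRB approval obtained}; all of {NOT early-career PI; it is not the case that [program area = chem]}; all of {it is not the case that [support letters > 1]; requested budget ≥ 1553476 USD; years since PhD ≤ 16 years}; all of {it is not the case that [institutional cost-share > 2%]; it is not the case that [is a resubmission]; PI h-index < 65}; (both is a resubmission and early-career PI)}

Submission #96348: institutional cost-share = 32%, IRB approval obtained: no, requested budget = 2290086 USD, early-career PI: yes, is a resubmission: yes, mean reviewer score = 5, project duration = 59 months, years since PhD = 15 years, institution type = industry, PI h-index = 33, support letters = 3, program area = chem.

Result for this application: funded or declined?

Atomic conditions:
  years since PhD > 32 years: 15 > 32 is false
  institution type = R2: industry == R2 is false
  project duration ≥ 49 months: 59 ≥ 49 is true
  mean reviewer score ≤ 2.2: 5 ≤ 2.2 is false
  NOT IRB approval obtained: no → true
  NOT early-career PI: yes → false
  program area = chem: chem == chem is true
  support letters > 1: 3 > 1 is true
  requested budget ≥ 1553476 USD: 2290086 ≥ 1553476 is true
  years since PhD ≤ 16 years: 15 ≤ 16 is true
  institutional cost-share > 2%: 32 > 2 is true
  is a resubmission: yes → true
  PI h-index < 65: 33 < 65 is true
  early-career PI: yes → true
Combine:
[1.1] NOT false = true
[1] true AND false = false
[2.1] NOT true = false
[2] false AND false AND true = false
[3.2] NOT true = false
[3] false AND false = false
[4.1] NOT true = false
[4] false AND true AND true = false
[5.1] NOT true = false
[5.2] NOT true = false
[5] false AND false AND true = false
[6] true AND true = true
[root] false OR false OR false OR false OR false OR true = true
Overall: true → funded

Funded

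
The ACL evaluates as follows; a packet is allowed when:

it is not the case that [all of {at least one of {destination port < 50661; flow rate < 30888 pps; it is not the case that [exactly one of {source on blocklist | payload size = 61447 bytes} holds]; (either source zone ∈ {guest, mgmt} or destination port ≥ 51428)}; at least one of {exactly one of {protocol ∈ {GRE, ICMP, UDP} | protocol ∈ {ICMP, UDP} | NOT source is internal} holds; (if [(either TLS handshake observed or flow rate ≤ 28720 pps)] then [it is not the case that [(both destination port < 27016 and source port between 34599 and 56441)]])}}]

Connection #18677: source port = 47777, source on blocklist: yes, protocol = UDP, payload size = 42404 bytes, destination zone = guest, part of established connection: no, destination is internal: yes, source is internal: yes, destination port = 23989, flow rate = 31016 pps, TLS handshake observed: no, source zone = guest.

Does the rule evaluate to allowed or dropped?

Atomic conditions:
  destination port < 50661: 23989 < 50661 is true
  flow rate < 30888 pps: 31016 < 30888 is false
  source on blocklist: yes → true
  payload size = 61447 bytes: 42404 == 61447 is false
  source zone ∈ {guest, mgmt}: guest is in the set → true
  destination port ≥ 51428: 23989 ≥ 51428 is false
  protocol ∈ {GRE, ICMP, UDP}: UDP is in the set → true
  protocol ∈ {ICMP, UDP}: UDP is in the set → true
  NOT source is internal: yes → false
  TLS handshake observed: no → false
  flow rate ≤ 28720 pps: 31016 ≤ 28720 is false
  destination port < 27016: 23989 < 27016 is true
  source port between 34599 and 56441: 47777 in [34599, 56441] is true
Combine:
[1.1.3.1] exactly-one(true, false) = true
[1.1.3] NOT true = false
[1.1.4] true OR false = true
[1.1] true OR false OR false OR true = true
[1.2.1] exactly-one(true, true, false) = false
[1.2.2.1] false OR false = false
[1.2.2.2.1] true AND true = true
[1.2.2.2] NOT true = false
[1.2.2] false → false (antecedent false ⇒ implication holds) = true
[1.2] false OR true = true
[1] true AND true = true
[root] NOT true = false
Overall: false → dropped

Dropped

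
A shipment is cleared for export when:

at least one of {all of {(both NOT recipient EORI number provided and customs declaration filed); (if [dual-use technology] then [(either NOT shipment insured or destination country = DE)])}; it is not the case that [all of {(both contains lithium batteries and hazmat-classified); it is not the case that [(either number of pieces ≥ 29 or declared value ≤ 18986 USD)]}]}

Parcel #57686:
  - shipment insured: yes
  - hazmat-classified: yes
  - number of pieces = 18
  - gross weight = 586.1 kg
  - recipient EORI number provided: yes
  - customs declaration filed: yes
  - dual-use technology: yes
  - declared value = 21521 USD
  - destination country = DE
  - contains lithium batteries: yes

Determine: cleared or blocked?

Atomic conditions:
  NOT recipient EORI number provided: yes → false
  customs declaration filed: yes → true
  dual-use technology: yes → true
  NOT shipment insured: yes → false
  destination country = DE: DE == DE is true
  contains lithium batteries: yes → true
  hazmat-classified: yes → true
  number of pieces ≥ 29: 18 ≥ 29 is false
  declared value ≤ 18986 USD: 21521 ≤ 18986 is false
Combine:
[1.1] false AND true = false
[1.2.2] false OR true = true
[1.2] true → true = true
[1] false AND true = false
[2.1.1] true AND true = true
[2.1.2.1] false OR false = false
[2.1.2] NOT false = true
[2.1] true AND true = true
[2] NOT true = false
[root] false OR false = false
Overall: false → blocked

Blocked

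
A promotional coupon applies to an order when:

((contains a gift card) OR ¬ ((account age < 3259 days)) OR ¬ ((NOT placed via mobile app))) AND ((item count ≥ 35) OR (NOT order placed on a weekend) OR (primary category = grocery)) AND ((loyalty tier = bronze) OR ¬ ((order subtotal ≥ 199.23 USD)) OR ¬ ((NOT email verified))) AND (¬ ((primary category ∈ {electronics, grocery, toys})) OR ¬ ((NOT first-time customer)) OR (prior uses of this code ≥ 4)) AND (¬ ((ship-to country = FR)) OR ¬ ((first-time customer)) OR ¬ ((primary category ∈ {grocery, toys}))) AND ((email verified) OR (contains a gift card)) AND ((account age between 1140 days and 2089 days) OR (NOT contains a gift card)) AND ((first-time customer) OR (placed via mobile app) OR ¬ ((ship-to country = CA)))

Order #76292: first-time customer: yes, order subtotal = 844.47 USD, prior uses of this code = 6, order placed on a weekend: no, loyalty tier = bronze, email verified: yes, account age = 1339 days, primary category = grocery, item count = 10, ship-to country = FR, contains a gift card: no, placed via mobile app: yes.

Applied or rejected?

Atomic conditions:
  contains a gift card: no → false
  account age < 3259 days: 1339 < 3259 is true
  NOT placed via mobile app: yes → false
  item count ≥ 35: 10 ≥ 35 is false
  NOT order placed on a weekend: no → true
  primary category = grocery: grocery == grocery is true
  loyalty tier = bronze: bronze == bronze is true
  order subtotal ≥ 199.23 USD: 844.47 ≥ 199.23 is true
  NOT email verified: yes → false
  primary category ∈ {electronics, grocery, toys}: grocery is in the set → true
  NOT first-time customer: yes → false
  prior uses of this code ≥ 4: 6 ≥ 4 is true
  ship-to country = FR: FR == FR is true
  first-time customer: yes → true
  primary category ∈ {grocery, toys}: grocery is in the set → true
  email verified: yes → true
  account age between 1140 days and 2089 days: 1339 in [1140, 2089] is true
  NOT contains a gift card: no → true
  placed via mobile app: yes → true
  ship-to country = CA: FR == CA is false
Combine:
[1.2] NOT true = false
[1.3] NOT false = true
[1] false OR false OR true = true
[2] false OR true OR true = true
[3.2] NOT true = false
[3.3] NOT false = true
[3] true OR false OR true = true
[4.1] NOT true = false
[4.2] NOT false = true
[4] false OR true OR true = true
[5.1] NOT true = false
[5.2] NOT true = false
[5.3] NOT true = false
[5] false OR false OR false = false
[6] true OR false = true
[7] true OR true = true
[8.3] NOT false = true
[8] true OR true OR true = true
[root] true AND true AND true AND true AND false AND true AND true AND true = false
Overall: false → rejected

Rejected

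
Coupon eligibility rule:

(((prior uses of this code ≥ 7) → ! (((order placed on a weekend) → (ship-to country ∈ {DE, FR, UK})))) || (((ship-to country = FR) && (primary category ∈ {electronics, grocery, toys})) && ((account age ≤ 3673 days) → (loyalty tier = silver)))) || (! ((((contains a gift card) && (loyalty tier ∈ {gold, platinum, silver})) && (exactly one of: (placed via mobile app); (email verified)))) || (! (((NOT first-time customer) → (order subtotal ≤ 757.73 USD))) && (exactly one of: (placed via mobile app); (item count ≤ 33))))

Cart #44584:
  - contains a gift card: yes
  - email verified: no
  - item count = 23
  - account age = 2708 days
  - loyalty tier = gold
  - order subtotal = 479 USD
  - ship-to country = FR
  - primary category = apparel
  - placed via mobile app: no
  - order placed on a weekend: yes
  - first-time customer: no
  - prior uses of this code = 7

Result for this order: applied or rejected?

Applied

Atomic conditions:
  prior uses of this code ≥ 7: 7 ≥ 7 is true
  order placed on a weekend: yes → true
  ship-to country ∈ {DE, FR, UK}: FR is in the set → true
  ship-to country = FR: FR == FR is true
  primary category ∈ {electronics, grocery, toys}: apparel is not in the set → false
  account age ≤ 3673 days: 2708 ≤ 3673 is true
  loyalty tier = silver: gold == silver is false
  contains a gift card: yes → true
  loyalty tier ∈ {gold, platinum, silver}: gold is in the set → true
  placed via mobile app: no → false
  email verified: no → false
  NOT first-time customer: no → true
  order subtotal ≤ 757.73 USD: 479 ≤ 757.73 is true
  item count ≤ 33: 23 ≤ 33 is true
Combine:
[1.1.2.1] true → true = true
[1.1.2] NOT true = false
[1.1] true → false = false
[1.2.1] true AND false = false
[1.2.2] true → false = false
[1.2] false AND false = false
[1] false OR false = false
[2.1.1.1] true AND true = true
[2.1.1.2] exactly-one(false, false) = false
[2.1.1] true AND false = false
[2.1] NOT false = true
[2.2.1.1] true → true = true
[2.2.1] NOT true = false
[2.2.2] exactly-one(false, true) = true
[2.2] false AND true = false
[2] true OR false = true
[root] false OR true = true
Overall: true → applied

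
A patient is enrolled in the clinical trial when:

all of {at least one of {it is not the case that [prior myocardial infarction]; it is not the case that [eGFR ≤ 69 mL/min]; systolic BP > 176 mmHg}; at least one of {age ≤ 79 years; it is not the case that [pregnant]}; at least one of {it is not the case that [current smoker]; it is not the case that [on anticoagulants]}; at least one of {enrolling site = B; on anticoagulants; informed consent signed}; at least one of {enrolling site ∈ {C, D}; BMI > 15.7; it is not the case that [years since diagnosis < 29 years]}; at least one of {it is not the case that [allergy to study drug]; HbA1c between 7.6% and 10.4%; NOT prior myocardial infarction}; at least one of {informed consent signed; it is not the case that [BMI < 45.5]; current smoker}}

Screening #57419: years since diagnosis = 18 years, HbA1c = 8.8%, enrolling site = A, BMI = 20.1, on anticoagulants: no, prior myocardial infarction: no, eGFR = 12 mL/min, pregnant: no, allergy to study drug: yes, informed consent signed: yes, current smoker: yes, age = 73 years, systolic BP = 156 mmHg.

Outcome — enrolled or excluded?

Atomic conditions:
  prior myocardial infarction: no → false
  eGFR ≤ 69 mL/min: 12 ≤ 69 is true
  systolic BP > 176 mmHg: 156 > 176 is false
  age ≤ 79 years: 73 ≤ 79 is true
  pregnant: no → false
  current smoker: yes → true
  on anticoagulants: no → false
  enrolling site = B: A == B is false
  informed consent signed: yes → true
  enrolling site ∈ {C, D}: A is not in the set → false
  BMI > 15.7: 20.1 > 15.7 is true
  years since diagnosis < 29 years: 18 < 29 is true
  allergy to study drug: yes → true
  HbA1c between 7.6% and 10.4%: 8.8 in [7.6, 10.4] is true
  NOT prior myocardial infarction: no → true
  BMI < 45.5: 20.1 < 45.5 is true
Combine:
[1.1] NOT false = true
[1.2] NOT true = false
[1] true OR false OR false = true
[2.2] NOT false = true
[2] true OR true = true
[3.1] NOT true = false
[3.2] NOT false = true
[3] false OR true = true
[4] false OR false OR true = true
[5.3] NOT true = false
[5] false OR true OR false = true
[6.1] NOT true = false
[6] false OR true OR true = true
[7.2] NOT true = false
[7] true OR false OR true = true
[root] true AND true AND true AND true AND true AND true AND true = true
Overall: true → enrolled

Enrolled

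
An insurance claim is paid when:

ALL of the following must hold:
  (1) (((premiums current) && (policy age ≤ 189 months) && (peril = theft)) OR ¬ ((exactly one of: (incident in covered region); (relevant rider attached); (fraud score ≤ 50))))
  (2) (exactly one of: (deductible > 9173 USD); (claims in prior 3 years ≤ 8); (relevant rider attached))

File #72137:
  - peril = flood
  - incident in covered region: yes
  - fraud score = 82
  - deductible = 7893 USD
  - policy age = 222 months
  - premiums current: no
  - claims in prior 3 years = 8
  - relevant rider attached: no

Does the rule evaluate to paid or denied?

Atomic conditions:
  premiums current: no → false
  policy age ≤ 189 months: 222 ≤ 189 is false
  peril = theft: flood == theft is false
  incident in covered region: yes → true
  relevant rider attached: no → false
  fraud score ≤ 50: 82 ≤ 50 is false
  deductible > 9173 USD: 7893 > 9173 is false
  claims in prior 3 years ≤ 8: 8 ≤ 8 is true
Combine:
[1.1] false AND false AND false = false
[1.2.1] exactly-one(true, false, false) = true
[1.2] NOT true = false
[1] false OR false = false
[2] exactly-one(false, true, false) = true
[root] false AND true = false
Overall: false → denied

Denied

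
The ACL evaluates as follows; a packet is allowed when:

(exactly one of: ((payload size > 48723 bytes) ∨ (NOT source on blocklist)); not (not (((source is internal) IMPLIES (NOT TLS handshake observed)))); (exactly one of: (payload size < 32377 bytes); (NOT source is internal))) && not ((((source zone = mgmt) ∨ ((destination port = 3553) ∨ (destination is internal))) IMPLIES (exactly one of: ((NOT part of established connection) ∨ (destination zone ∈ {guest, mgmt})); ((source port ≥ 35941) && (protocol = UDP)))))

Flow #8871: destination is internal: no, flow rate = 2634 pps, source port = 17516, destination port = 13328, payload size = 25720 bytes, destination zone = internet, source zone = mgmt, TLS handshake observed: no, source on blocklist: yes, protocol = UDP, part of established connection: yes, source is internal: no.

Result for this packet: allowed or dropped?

Atomic conditions:
  payload size > 48723 bytes: 25720 > 48723 is false
  NOT source on blocklist: yes → false
  source is internal: no → false
  NOT TLS handshake observed: no → true
  payload size < 32377 bytes: 25720 < 32377 is true
  NOT source is internal: no → true
  source zone = mgmt: mgmt == mgmt is true
  destination port = 3553: 13328 == 3553 is false
  destination is internal: no → false
  NOT part of established connection: yes → false
  destination zone ∈ {guest, mgmt}: internet is not in the set → false
  source port ≥ 35941: 17516 ≥ 35941 is false
  protocol = UDP: UDP == UDP is true
Combine:
[1.1] false OR false = false
[1.2.1.1] false → true (antecedent false ⇒ implication holds) = true
[1.2.1] NOT true = false
[1.2] NOT false = true
[1.3] exactly-one(true, true) = false
[1] exactly-one(false, true, false) = true
[2.1.1.2] false OR false = false
[2.1.1] true OR false = true
[2.1.2.1] false OR false = false
[2.1.2.2] false AND true = false
[2.1.2] exactly-one(false, false) = false
[2.1] true → false = false
[2] NOT false = true
[root] true AND true = true
Overall: true → allowed

Allowed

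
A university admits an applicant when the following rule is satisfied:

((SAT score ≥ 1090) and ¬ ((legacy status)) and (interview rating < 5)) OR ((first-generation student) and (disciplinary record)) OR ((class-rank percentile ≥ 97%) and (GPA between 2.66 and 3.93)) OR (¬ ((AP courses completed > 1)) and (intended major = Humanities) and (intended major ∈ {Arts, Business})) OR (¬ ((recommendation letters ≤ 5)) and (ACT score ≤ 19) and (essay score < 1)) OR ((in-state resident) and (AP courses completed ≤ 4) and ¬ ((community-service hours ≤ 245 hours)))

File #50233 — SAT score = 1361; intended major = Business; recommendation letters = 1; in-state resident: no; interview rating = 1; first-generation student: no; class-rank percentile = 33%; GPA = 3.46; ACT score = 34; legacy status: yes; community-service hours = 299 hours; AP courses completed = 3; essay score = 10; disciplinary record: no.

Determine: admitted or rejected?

Atomic conditions:
  SAT score ≥ 1090: 1361 ≥ 1090 is true
  legacy status: yes → true
  interview rating < 5: 1 < 5 is true
  first-generation student: no → false
  disciplinary record: no → false
  class-rank percentile ≥ 97%: 33 ≥ 97 is false
  GPA between 2.66 and 3.93: 3.46 in [2.66, 3.93] is true
  AP courses completed > 1: 3 > 1 is true
  intended major = Humanities: Business == Humanities is false
  intended major ∈ {Arts, Business}: Business is in the set → true
  recommendation letters ≤ 5: 1 ≤ 5 is true
  ACT score ≤ 19: 34 ≤ 19 is false
  essay score < 1: 10 < 1 is false
  in-state resident: no → false
  AP courses completed ≤ 4: 3 ≤ 4 is true
  community-service hours ≤ 245 hours: 299 ≤ 245 is false
Combine:
[1.2] NOT true = false
[1] true AND false AND true = false
[2] false AND false = false
[3] false AND true = false
[4.1] NOT true = false
[4] false AND false AND true = false
[5.1] NOT true = false
[5] false AND false AND false = false
[6.3] NOT false = true
[6] false AND true AND true = false
[root] false OR false OR false OR false OR false OR false = false
Overall: false → rejected

Rejected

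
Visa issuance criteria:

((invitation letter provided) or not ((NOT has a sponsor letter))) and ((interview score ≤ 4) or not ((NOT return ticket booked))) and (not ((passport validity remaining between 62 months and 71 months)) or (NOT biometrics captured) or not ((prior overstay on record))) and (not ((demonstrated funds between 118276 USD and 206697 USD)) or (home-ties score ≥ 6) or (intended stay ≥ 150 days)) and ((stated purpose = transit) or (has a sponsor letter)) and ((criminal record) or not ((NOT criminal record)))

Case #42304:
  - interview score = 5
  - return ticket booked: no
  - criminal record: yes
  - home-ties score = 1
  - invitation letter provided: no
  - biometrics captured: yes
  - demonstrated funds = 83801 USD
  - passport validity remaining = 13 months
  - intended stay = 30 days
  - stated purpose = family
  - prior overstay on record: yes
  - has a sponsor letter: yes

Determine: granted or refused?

Refused

Atomic conditions:
  invitation letter provided: no → false
  NOT has a sponsor letter: yes → false
  interview score ≤ 4: 5 ≤ 4 is false
  NOT return ticket booked: no → true
  passport validity remaining between 62 months and 71 months: 13 in [62, 71] is false
  NOT biometrics captured: yes → false
  prior overstay on record: yes → true
  demonstrated funds between 118276 USD and 206697 USD: 83801 in [118276, 206697] is false
  home-ties score ≥ 6: 1 ≥ 6 is false
  intended stay ≥ 150 days: 30 ≥ 150 is false
  stated purpose = transit: family == transit is false
  has a sponsor letter: yes → true
  criminal record: yes → true
  NOT criminal record: yes → false
Combine:
[1.2] NOT false = true
[1] false OR true = true
[2.2] NOT true = false
[2] false OR false = false
[3.1] NOT false = true
[3.3] NOT true = false
[3] true OR false OR false = true
[4.1] NOT false = true
[4] true OR false OR false = true
[5] false OR true = true
[6.2] NOT false = true
[6] true OR true = true
[root] true AND false AND true AND true AND true AND true = false
Overall: false → refused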